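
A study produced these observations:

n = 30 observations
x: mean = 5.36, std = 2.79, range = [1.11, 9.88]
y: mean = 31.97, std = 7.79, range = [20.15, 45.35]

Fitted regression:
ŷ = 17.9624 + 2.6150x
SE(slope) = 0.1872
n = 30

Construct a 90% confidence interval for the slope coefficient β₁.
The 90% CI for β₁ is (2.2966, 2.9334)

Confidence interval for the slope:

The 90% CI for β₁ is: β̂₁ ± t*(α/2, n-2) × SE(β̂₁)

Step 1: Find critical t-value
- Confidence level = 0.9
- Degrees of freedom = n - 2 = 30 - 2 = 28
- t*(α/2, 28) = 1.7011

Step 2: Calculate margin of error
Margin = 1.7011 × 0.1872 = 0.3184

Step 3: Construct interval
CI = 2.6150 ± 0.3184
CI = (2.2966, 2.9334)

Interpretation: intervals built this way capture the true β₁ in 90% of repeated samples; here the plausible range for the per-unit effect of x on y is 2.2966 to 2.9334.
Since 0 is outside the interval, a two-sided test at α = 0.10 would reject H₀: β₁ = 0.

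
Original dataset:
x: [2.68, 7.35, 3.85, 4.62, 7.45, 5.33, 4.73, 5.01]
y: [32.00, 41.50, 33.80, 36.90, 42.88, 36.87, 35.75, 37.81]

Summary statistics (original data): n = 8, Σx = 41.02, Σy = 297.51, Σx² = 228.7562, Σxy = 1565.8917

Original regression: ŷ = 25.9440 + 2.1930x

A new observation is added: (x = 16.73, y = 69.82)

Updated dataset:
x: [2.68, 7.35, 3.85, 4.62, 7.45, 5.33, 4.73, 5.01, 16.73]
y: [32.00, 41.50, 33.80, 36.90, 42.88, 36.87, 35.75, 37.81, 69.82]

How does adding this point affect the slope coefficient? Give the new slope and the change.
New slope β₁ = 2.7298 versus 2.1930 before: a change of +0.5368 (+24.5%).

The new point has HIGH LEVERAGE: x = 16.73 is far from the original mean x̄ = 41.02/8 ≈ 5.13 (original range [2.68, 7.45]).

Step 1: Update the sums with the new point (n goes from 8 to 9)
Σx  = 41.02 + 16.73 = 57.75
Σy  = 297.51 + 69.82 = 367.33
Σx² = 228.7562 + 16.73² = 228.7562 + 279.8929 = 508.6491
Σxy = 1565.8917 + 16.73×69.82 = 1565.8917 + 1168.0886 = 2733.9803

Step 2: Recompute the slope with b₁ = (nΣxy − ΣxΣy) / (nΣx² − (Σx)²)
Numerator   = 9×2733.9803 − 57.75×367.33 = 24605.8227 − 21213.3075 = 3392.5152
Denominator = 9×508.6491 − 57.75² = 4577.8419 − 3335.0625 = 1242.7794
b₁(new) = 3392.5152 / 1242.7794 = 2.7298

(Same formula on the original sums: (8×1565.8917 − 41.02×297.51) / (8×228.7562 − 41.02²) = 323.2734 / 147.4092 = 2.1930, matching the given fit.)

Step 3: Change in slope
Δβ₁ = 2.7298 − 2.1930 = +0.5368
Relative change = +0.5368 / 2.1930 × 100% = +24.5%
→ the slope increases when the point is added.

A high-leverage point only changes the slope if it is off the original line; here y = 69.82 is above the original trend, so the slope increases.
In practice: refit with and without it and report both if conclusions differ; check such a point for data-entry or measurement error.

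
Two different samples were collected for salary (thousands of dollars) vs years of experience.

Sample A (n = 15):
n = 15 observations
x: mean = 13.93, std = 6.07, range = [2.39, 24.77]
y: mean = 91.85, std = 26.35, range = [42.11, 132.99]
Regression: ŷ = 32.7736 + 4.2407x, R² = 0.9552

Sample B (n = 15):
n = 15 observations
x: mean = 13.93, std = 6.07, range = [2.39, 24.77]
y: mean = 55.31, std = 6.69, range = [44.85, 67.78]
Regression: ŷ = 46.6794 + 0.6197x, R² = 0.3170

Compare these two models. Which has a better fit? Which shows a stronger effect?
Model A has the better fit (R² = 0.9552 vs 0.3170). Model A shows the stronger effect (|β₁| = 4.2407 vs 0.6197).

Model Comparison:

Goodness of fit (R²):
- Model A: R² = 0.9552 → 95.52% of variance in salary explained
- Model B: R² = 0.3170 → 31.70% of variance in salary explained
- 0.9552 > 0.3170 → Model A has the better fit

Strength of effect — compare |β₁|:
- Model A: β₁ = 4.2407 → predicted salary rises 4.2407 thousand dollars per additional year of experience
- Model B: β₁ = 0.6197 → predicted salary rises 0.6197 thousand dollars per additional year of experience
- |4.2407| > |0.6197| → Model A shows the stronger marginal effect

Note: R² measures how tightly points cluster around the line; β₁ measures how steep the line is — they answer different questions.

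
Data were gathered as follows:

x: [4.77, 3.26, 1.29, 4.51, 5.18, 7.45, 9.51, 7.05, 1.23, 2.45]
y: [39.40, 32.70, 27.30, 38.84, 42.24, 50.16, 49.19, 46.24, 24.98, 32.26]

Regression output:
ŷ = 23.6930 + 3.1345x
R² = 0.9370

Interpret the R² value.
R² = 0.9370 means 93.70% of the variation in y is explained by the linear relationship with x. This indicates a strong fit.

R² (coefficient of determination) measures the proportion of variance in y explained by the regression model.

Here R² = 0.9370:
- Explained: 93.70% of the variation in y
- Unexplained (residual): 100% − 93.70% = 6.30%
- Rule of thumb (below 0.3 weak; 0.3 to below 0.7 moderate; 0.7 and above strong) → strong

Note: R² never decreases when predictors are added, so it should not be used alone to compare models of different size.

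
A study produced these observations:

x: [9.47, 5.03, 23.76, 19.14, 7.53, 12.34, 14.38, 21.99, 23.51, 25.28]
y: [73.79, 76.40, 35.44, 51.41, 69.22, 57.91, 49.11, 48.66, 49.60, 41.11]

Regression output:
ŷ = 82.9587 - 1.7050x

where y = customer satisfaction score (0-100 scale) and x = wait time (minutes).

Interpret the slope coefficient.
An increase of one minute in wait time is associated with a 1.7050 points decrease in predicted satisfaction score.

The slope coefficient β₁ = -1.7050 represents the marginal effect of wait time on satisfaction score.

Interpretation:
- Wait time up by 1 minute → predicted satisfaction score decreases by 1.7050 points
- The effect is assumed constant over the observed range of x (linearity)

(β₀ = 82.9587 is the fitted value at x = 0 and is not part of the slope interpretation.)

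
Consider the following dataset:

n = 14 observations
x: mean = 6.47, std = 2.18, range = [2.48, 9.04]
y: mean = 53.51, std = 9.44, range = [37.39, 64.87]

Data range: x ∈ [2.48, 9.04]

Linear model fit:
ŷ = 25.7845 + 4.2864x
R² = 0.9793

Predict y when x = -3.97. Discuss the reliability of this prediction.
ŷ = 8.7675, but this is extrapolation (below the data range [2.48, 9.04]) and may be unreliable.

Prediction calculation:
ŷ = 25.7845 + 4.2864 × (-3.97)
ŷ = 8.7675

Reliability:
- Data range: x ∈ [2.48, 9.04]
- Prediction point: x = -3.97 is 6.45 units below the observed range → this is EXTRAPOLATION, not interpolation

Why that matters here:
- Real relationships often flatten, saturate, or turn nonlinear at extremes
- The linear relationship may not hold outside the observed range
- The standard error of prediction grows with (x − x̄)², and x = -3.97 is far from x̄ = 6.47

The R² = 0.9793 only validates the fit within [2.48, 9.04]; treat ŷ = 8.7675 with caution.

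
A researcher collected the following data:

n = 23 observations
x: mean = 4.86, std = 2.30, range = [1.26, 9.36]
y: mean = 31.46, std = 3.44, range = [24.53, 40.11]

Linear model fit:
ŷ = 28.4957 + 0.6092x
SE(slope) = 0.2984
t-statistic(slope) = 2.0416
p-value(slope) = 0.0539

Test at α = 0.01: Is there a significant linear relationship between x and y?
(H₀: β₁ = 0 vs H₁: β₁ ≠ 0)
p-value = 0.0539 ≥ α = 0.01, so we fail to reject H₀. The relationship is not significant.

Hypothesis test for the slope coefficient:

H₀: β₁ = 0 (no linear relationship)
H₁: β₁ ≠ 0 (linear relationship exists)

Test statistic: t = β̂₁ / SE(β̂₁) = 0.6092 / 0.2984 = 2.0416

The p-value (0.0539) is the probability, under H₀, of a t-statistic at least as extreme as |t| = 2.0416 (two-sided, df = n − 2 = 21).

Decision rule: reject H₀ if p-value < α.
p-value = 0.0539 ≥ α = 0.01 → fail to reject H₀.

There is not sufficient evidence at the 1% significance level to conclude that a linear relationship exists between x and y.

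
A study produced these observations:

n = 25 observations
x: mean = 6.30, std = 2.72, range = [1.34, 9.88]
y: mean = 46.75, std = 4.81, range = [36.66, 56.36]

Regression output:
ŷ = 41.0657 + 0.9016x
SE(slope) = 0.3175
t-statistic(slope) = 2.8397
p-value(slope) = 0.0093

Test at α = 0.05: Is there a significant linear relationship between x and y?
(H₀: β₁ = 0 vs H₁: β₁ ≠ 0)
p-value = 0.0093 < α = 0.05, so we reject H₀. The relationship is significant.

Hypothesis test for the slope coefficient:

H₀: β₁ = 0 (no linear relationship)
H₁: β₁ ≠ 0 (linear relationship exists)

Test statistic: t = β̂₁ / SE(β̂₁) = 0.9016 / 0.3175 = 2.8397

p = 0.0093: how often a slope estimate this far from 0 (in SE units) would arise by chance if β₁ were truly 0.

Decision rule: reject H₀ if p-value < α.
p-value = 0.0093 < α = 0.05 → reject H₀.

At α = 0.05 the data do provide convincing evidence of a nonzero slope.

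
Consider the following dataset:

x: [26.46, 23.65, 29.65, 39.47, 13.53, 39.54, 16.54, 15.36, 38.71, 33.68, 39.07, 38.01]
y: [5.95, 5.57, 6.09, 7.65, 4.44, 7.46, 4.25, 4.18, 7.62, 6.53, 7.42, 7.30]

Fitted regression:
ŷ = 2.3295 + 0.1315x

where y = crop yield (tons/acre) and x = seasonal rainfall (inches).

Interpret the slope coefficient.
On average, crop yield is about 0.1315 tons/acre higher for every extra inch of rainfall.

β₁ = 0.1315 is the change in predicted crop yield (tons/acre) per additional inch of rainfall.

Interpretation:
- Rainfall up by 1 inch → predicted crop yield increases by 0.1315 tons/acre
- This is a linear approximation: the same per-unit change is assumed across the whole observed x range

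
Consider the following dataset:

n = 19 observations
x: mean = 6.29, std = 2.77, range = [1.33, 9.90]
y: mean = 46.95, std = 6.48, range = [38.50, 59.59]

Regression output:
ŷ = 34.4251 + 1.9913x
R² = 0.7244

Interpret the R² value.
R² = 0.7244 means 72.44% of the variation in y is explained by the linear relationship with x. This indicates a strong fit.

R² (coefficient of determination) measures the proportion of variance in y explained by the regression model.

Here R² = 0.7244:
- Explained: 72.44% of the variation in y
- Unexplained (residual): 100% − 72.44% = 27.56%
- Rule of thumb (below 0.3 weak; 0.3 to below 0.7 moderate; 0.7 and above strong) → strong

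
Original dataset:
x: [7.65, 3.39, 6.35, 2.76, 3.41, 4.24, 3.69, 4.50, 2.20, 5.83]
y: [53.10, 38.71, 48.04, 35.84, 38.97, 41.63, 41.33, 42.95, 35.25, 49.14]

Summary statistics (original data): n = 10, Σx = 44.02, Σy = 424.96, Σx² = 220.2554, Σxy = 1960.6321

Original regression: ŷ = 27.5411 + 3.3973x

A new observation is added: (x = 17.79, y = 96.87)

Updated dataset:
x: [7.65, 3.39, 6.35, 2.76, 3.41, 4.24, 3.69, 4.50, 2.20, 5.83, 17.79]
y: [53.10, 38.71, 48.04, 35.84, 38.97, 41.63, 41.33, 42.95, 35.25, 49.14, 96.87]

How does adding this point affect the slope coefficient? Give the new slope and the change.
The slope changes from 3.3973 to 3.9686 (change of +0.5713, or +16.8%).

x = 17.79 lies well outside the original x-range [2.20, 7.65] (x̄ ≈ 4.40), so this observation has high leverage and can move the slope substantially.

Step 1: Update the sums with the new point (n goes from 10 to 11)
Σx  = 44.02 + 17.79 = 61.81
Σy  = 424.96 + 96.87 = 521.83
Σx² = 220.2554 + 17.79² = 220.2554 + 316.4841 = 536.7395
Σxy = 1960.6321 + 17.79×96.87 = 1960.6321 + 1723.3173 = 3683.9494

Step 2: Recompute the slope with b₁ = (nΣxy − ΣxΣy) / (nΣx² − (Σx)²)
Numerator   = 11×3683.9494 − 61.81×521.83 = 40523.4434 − 32254.3123 = 8269.1311
Denominator = 11×536.7395 − 61.81² = 5904.1345 − 3820.4761 = 2083.6584
b₁(new) = 8269.1311 / 2083.6584 = 3.9686

(Same formula on the original sums: (10×1960.6321 − 44.02×424.96) / (10×220.2554 − 44.02²) = 899.5818 / 264.7936 = 3.3973, matching the given fit.)

Step 3: Change in slope
Δβ₁ = 3.9686 − 3.3973 = +0.5713
Relative change = +0.5713 / 3.3973 × 100% = +16.8%
→ the slope increases when the point is added.

Because the point sits above the extension of the original line at a high-leverage x, it tilts the fit up.
In practice: examine leverage (hᵢ) and Cook's distance rather than deleting it automatically.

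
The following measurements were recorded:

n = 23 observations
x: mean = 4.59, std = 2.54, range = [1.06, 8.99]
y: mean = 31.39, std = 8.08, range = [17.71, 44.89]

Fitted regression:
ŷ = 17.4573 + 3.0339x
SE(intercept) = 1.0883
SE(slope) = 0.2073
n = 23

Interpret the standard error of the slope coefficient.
SE(slope) = 0.2073 measures the uncertainty in the estimated slope. The coefficient is estimated precisely (SE/|β̂₁| = 6.8%).

SE(β̂₁) = s / √Sxx, where s is the residual standard deviation and Sxx = Σ(x − x̄)². It is the yardstick for how far β̂₁ = 3.0339 could plausibly be from the true slope.

Relative precision:
- SE / |β̂₁| = 0.2073 / 3.0339 = 6.8%
- Rule of thumb (under 20%: precise; 20% to under 50%: moderately precise; 50% or more: imprecise) → precise

Rough 95% range (±2 SE): 3.0339 ± 0.4146 → (2.6193, 3.4485).

What drives SE(β̂₁): more residual scatter → larger SE.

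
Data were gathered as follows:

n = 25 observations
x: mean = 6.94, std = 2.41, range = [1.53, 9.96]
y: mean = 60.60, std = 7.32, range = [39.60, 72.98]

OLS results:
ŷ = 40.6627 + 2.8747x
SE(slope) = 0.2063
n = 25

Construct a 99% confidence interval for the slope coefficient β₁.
The 99% CI for β₁ is (2.2956, 3.4538)

Confidence interval for the slope:

The 99% CI for β₁ is: β̂₁ ± t*(α/2, n-2) × SE(β̂₁)

Step 1: Find critical t-value
- Confidence level = 0.99
- Degrees of freedom = n - 2 = 25 - 2 = 23
- t*(α/2, 23) = 2.8073

Step 2: Calculate margin of error
Margin = 2.8073 × 0.2063 = 0.5791

Step 3: Construct interval
CI = 2.8747 ± 0.5791
CI = (2.2956, 3.4538)

Interpretation: each one-unit increase in x is associated with a change in mean y of between 2.2956 and 3.4538, with 99% confidence.
Both endpoints are positive, so the data support a genuinely positive slope at this confidence level.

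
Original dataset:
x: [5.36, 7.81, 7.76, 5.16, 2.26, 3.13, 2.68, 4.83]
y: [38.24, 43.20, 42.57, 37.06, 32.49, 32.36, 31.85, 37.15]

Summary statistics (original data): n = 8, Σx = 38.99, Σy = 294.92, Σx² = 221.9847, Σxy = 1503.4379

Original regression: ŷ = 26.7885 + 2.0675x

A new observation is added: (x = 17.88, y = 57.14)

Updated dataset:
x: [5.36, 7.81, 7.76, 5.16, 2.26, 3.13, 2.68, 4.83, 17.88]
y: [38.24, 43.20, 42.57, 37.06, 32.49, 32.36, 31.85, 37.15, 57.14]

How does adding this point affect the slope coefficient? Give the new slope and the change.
New slope β₁ = 1.6480 versus 2.0675 before: a change of -0.4195 (-20.3%).

x = 17.88 lies well outside the original x-range [2.26, 7.81] (x̄ ≈ 4.87), so this observation has high leverage and can move the slope substantially.

Step 1: Update the sums with the new point (n goes from 8 to 9)
Σx  = 38.99 + 17.88 = 56.87
Σy  = 294.92 + 57.14 = 352.06
Σx² = 221.9847 + 17.88² = 221.9847 + 319.6944 = 541.6791
Σxy = 1503.4379 + 17.88×57.14 = 1503.4379 + 1021.6632 = 2525.1011

Step 2: Recompute the slope with b₁ = (nΣxy − ΣxΣy) / (nΣx² − (Σx)²)
Numerator   = 9×2525.1011 − 56.87×352.06 = 22725.9099 − 20021.6522 = 2704.2577
Denominator = 9×541.6791 − 56.87² = 4875.1119 − 3234.1969 = 1640.9150
b₁(new) = 2704.2577 / 1640.9150 = 1.6480

(Same formula on the original sums: (8×1503.4379 − 38.99×294.92) / (8×221.9847 − 38.99²) = 528.5724 / 255.6575 = 2.0675, matching the given fit.)

Step 3: Change in slope
Δβ₁ = 1.6480 − 2.0675 = -0.4195
Relative change = -0.4195 / 2.0675 × 100% = -20.3%
→ the slope decreases when the point is added.

Because the point sits below the extension of the original line at a high-leverage x, it tilts the fit down.
In practice: investigate whether it comes from the same population as the rest of the sample; examine leverage (hᵢ) and Cook's distance rather than deleting it automatically.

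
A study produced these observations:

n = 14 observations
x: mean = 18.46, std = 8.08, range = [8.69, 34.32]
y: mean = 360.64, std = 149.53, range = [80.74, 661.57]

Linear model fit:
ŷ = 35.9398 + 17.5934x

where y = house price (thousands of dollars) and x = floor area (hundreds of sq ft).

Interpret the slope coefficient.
For each additional hundred sq ft of floor area, predicted house price increases by approximately 17.5934 thousand dollars.

The slope coefficient β₁ = 17.5934 represents the marginal effect of floor area on house price.

Interpretation:
- Floor area up by 1 hundred sq ft → predicted house price increases by 17.5934 thousand dollars
- This is a linear approximation: the same per-unit change is assumed across the whole observed x range
- The slope describes association in these data, not necessarily a causal effect

The intercept β₀ = 35.9398 is the predicted house price when floor area = 0; since the smallest observed x is 8.69, this is an extrapolation and mainly anchors the line.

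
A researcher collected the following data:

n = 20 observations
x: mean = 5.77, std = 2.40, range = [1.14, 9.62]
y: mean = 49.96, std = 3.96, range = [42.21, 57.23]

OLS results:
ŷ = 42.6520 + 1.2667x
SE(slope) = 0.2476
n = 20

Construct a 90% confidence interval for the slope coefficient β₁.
The 90% CI for β₁ is (0.8373, 1.6961)

Confidence interval for the slope:

The 90% CI for β₁ is: β̂₁ ± t*(α/2, n-2) × SE(β̂₁)

Step 1: Find critical t-value
- Confidence level = 0.9
- Degrees of freedom = n - 2 = 20 - 2 = 18
- t*(α/2, 18) = 1.7341

Step 2: Calculate margin of error
Margin = 1.7341 × 0.2476 = 0.4294

Step 3: Construct interval
CI = 1.2667 ± 0.4294
CI = (0.8373, 1.6961)

Interpretation: each one-unit increase in x is associated with a change in mean y of between 0.8373 and 1.6961, with 90% confidence.
Both endpoints are positive, so the data support a genuinely positive slope at this confidence level.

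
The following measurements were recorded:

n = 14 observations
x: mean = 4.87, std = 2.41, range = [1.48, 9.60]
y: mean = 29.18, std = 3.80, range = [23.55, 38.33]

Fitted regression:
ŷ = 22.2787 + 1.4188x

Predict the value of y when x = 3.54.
ŷ = 27.3013

x = 3.54 lies inside the observed range [1.48, 9.60], so the fitted equation applies directly:

ŷ = 22.2787 + 1.4188 × 3.54
ŷ = 22.2787 + 5.0226
ŷ = 27.3013

This is a point prediction; actual observations scatter around it by roughly the residual standard deviation.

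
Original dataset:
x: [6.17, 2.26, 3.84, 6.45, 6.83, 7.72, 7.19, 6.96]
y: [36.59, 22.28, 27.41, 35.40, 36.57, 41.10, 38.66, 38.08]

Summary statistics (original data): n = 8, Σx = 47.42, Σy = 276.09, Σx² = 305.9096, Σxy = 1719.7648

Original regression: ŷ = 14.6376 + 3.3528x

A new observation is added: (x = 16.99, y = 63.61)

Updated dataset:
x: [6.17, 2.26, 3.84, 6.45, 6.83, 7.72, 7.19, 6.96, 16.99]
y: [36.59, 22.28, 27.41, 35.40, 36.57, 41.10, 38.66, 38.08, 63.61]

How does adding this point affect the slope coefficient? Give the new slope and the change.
New slope β₁ = 2.7646 versus 3.3528 before: a change of -0.5882 (-17.5%).

x = 16.99 lies well outside the original x-range [2.26, 7.72] (x̄ ≈ 5.93), so this observation has high leverage and can move the slope substantially.

Step 1: Update the sums with the new point (n goes from 8 to 9)
Σx  = 47.42 + 16.99 = 64.41
Σy  = 276.09 + 63.61 = 339.70
Σx² = 305.9096 + 16.99² = 305.9096 + 288.6601 = 594.5697
Σxy = 1719.7648 + 16.99×63.61 = 1719.7648 + 1080.7339 = 2800.4987

Step 2: Recompute the slope with b₁ = (nΣxy − ΣxΣy) / (nΣx² − (Σx)²)
Numerator   = 9×2800.4987 − 64.41×339.70 = 25204.4883 − 21880.0770 = 3324.4113
Denominator = 9×594.5697 − 64.41² = 5351.1273 − 4148.6481 = 1202.4792
b₁(new) = 3324.4113 / 1202.4792 = 2.7646

(Same formula on the original sums: (8×1719.7648 − 47.42×276.09) / (8×305.9096 − 47.42²) = 665.9306 / 198.6204 = 3.3528, matching the given fit.)

Step 3: Change in slope
Δβ₁ = 2.7646 − 3.3528 = -0.5882
Relative change = -0.5882 / 3.3528 × 100% = -17.5%
→ the slope decreases when the point is added.

A high-leverage point only changes the slope if it is off the original line; here y = 63.61 is below the original trend, so the slope decreases.
In practice: examine leverage (hᵢ) and Cook's distance rather than deleting it automatically.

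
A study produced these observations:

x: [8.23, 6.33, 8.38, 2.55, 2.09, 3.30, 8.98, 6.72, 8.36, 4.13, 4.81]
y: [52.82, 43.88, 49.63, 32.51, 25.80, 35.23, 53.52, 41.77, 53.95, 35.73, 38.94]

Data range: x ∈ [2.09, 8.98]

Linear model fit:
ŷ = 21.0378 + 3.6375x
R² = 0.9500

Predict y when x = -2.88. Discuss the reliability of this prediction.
ŷ = 10.5618, but this is extrapolation (below the data range [2.09, 8.98]) and may be unreliable.

Prediction calculation:
ŷ = 21.0378 + 3.6375 × (-2.88)
ŷ = 10.5618

Reliability:
- Data range: x ∈ [2.09, 8.98]
- Prediction point: x = -2.88 is 4.97 units below the observed range → this is EXTRAPOLATION, not interpolation

Why that matters here:
- There are no observations near this x to validate the fitted line there
- Real relationships often flatten, saturate, or turn nonlinear at extremes
- R² describes fit only over the sampled x values; it says nothing about behaviour beyond them

A defensible statement: 'if the linear trend continued to x = -2.88, y would be about 10.5618' — the premise is untested.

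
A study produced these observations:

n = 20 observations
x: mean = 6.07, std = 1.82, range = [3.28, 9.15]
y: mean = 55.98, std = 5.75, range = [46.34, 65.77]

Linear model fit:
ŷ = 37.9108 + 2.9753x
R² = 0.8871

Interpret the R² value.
R² = 0.8871 means 88.71% of the variation in y is explained by the linear relationship with x. This indicates a strong fit.

R² = 1 − SS_res/SS_tot compares the residual scatter to the total scatter of y about its mean.

Here R² = 0.8871:
- Explained: 88.71% of the variation in y
- Unexplained (residual): 100% − 88.71% = 11.29%
- Rule of thumb (below 0.3 weak; 0.3 to below 0.7 moderate; 0.7 and above strong) → strong

Note: R² says nothing about causation, and a high R² does not by itself mean the linear form is appropriate — check the residuals.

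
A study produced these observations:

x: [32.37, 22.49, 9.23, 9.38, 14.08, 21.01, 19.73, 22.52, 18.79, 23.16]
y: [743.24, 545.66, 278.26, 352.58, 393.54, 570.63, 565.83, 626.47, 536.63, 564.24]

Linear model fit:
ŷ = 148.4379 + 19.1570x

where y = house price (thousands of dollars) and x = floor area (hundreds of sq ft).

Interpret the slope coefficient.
For each additional hundred sq ft of floor area, predicted house price increases by approximately 19.1570 thousand dollars.

β₁ = 19.1570 is the change in predicted house price (thousand dollars) per additional hundred sq ft of floor area.

Interpretation:
- Floor area up by 1 hundred sq ft → predicted house price increases by 19.1570 thousand dollars
- This is a linear approximation: the same per-unit change is assumed across the whole observed x range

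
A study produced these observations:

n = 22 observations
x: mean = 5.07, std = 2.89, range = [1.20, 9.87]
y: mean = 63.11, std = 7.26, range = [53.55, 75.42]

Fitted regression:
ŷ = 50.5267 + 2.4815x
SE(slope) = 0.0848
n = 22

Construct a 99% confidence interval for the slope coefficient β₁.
The 99% CI for β₁ is (2.2402, 2.7228)

Confidence interval for the slope:

The 99% CI for β₁ is: β̂₁ ± t*(α/2, n-2) × SE(β̂₁)

Step 1: Find critical t-value
- Confidence level = 0.99
- Degrees of freedom = n - 2 = 22 - 2 = 20
- t*(α/2, 20) = 2.8453

Step 2: Calculate margin of error
Margin = 2.8453 × 0.0848 = 0.2413

Step 3: Construct interval
CI = 2.4815 ± 0.2413
CI = (2.2402, 2.7228)

Interpretation: each one-unit increase in x is associated with a change in mean y of between 2.2402 and 2.7228, with 99% confidence.
The interval does not include 0, suggesting a significant linear relationship.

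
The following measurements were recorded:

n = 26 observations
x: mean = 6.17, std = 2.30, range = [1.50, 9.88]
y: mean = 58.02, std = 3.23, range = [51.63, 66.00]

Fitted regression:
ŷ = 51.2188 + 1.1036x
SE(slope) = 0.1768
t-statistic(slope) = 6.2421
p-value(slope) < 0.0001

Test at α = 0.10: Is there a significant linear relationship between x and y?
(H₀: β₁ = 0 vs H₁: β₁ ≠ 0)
p-value < 0.0001 < α = 0.10, so we reject H₀. The relationship is significant.

Hypothesis test for the slope coefficient:

H₀: β₁ = 0 (no linear relationship)
H₁: β₁ ≠ 0 (linear relationship exists)

Test statistic: t = β̂₁ / SE(β̂₁) = 1.1036 / 0.1768 = 6.2421

With df = 24, the two-sided p-value for |t| = 6.2421 is <0.0001.

Decision rule: reject H₀ if p-value < α.
p-value < 0.0001 < α = 0.10 → reject H₀.

Conclusion: the linear association between x and y is significant at the 10% level.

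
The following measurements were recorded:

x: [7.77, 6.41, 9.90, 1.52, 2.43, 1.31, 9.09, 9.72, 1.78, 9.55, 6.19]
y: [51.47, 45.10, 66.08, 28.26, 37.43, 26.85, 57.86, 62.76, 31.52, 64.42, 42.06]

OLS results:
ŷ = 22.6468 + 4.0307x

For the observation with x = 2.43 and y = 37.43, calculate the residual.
Residual = 4.9886

The residual is the difference between the actual value and the predicted value:

Residual = y - ŷ

Step 1: Calculate predicted value
ŷ = 22.6468 + 4.0307 × 2.43
ŷ = 32.4414

Step 2: Calculate residual
Residual = 37.43 - 32.4414
Residual = 4.9886

The residual is positive, so the observed y = 37.43 sits above the regression line (the line underestimates it by 4.9886).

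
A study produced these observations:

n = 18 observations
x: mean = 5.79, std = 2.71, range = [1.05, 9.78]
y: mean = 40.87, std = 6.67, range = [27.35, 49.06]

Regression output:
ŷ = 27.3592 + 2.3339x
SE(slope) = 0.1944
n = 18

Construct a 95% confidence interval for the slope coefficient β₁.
The 95% CI for β₁ is (1.9218, 2.7460)

Confidence interval for the slope:

The 95% CI for β₁ is: β̂₁ ± t*(α/2, n-2) × SE(β̂₁)

Step 1: Find critical t-value
- Confidence level = 0.95
- Degrees of freedom = n - 2 = 18 - 2 = 16
- t*(α/2, 16) = 2.1199

Step 2: Calculate margin of error
Margin = 2.1199 × 0.1944 = 0.4121

Step 3: Construct interval
CI = 2.3339 ± 0.4121
CI = (1.9218, 2.7460)

Interpretation: each one-unit increase in x is associated with a change in mean y of between 1.9218 and 2.7460, with 95% confidence.
Since 0 is outside the interval, a two-sided test at α = 0.05 would reject H₀: β₁ = 0.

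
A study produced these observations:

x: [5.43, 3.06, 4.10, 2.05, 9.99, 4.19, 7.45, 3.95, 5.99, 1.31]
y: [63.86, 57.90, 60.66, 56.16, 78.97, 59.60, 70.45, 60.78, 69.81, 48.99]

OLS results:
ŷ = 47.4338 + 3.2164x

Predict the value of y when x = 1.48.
ŷ = 52.1941

To predict y for x = 1.48, substitute into the regression equation:

ŷ = 47.4338 + 3.2164 × 1.48
ŷ = 47.4338 + 4.7603
ŷ = 52.1941

This is a point prediction; actual observations scatter around it by roughly the residual standard deviation.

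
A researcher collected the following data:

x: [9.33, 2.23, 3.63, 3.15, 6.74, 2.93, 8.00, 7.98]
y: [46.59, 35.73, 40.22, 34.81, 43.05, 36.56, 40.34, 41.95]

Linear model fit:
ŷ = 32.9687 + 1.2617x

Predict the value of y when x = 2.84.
ŷ = 36.5519

Plug x = 2.84 into the fitted line:

ŷ = 32.9687 + 1.2617 × 2.84
ŷ = 32.9687 + 3.5832
ŷ = 36.5519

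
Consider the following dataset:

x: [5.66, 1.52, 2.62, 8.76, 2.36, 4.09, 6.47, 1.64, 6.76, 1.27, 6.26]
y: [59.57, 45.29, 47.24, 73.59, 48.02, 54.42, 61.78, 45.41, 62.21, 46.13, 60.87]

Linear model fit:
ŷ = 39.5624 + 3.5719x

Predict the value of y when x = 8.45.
ŷ = 69.7450

To predict y for x = 8.45, substitute into the regression equation:

ŷ = 39.5624 + 3.5719 × 8.45
ŷ = 39.5624 + 30.1826
ŷ = 69.7450

This is a point prediction; actual observations scatter around it by roughly the residual standard deviation.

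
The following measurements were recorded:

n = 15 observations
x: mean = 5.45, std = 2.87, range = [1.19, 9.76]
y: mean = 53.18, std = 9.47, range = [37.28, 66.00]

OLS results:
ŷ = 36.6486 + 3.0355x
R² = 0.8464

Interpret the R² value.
The model explains 84.64% of the variance in y (R² = 0.8464), leaving 15.36% unexplained; the fit is strong.

R² = 1 − SS_res/SS_tot compares the residual scatter to the total scatter of y about its mean.

Here R² = 0.8464:
- Explained: 84.64% of the variation in y
- Unexplained (residual): 100% − 84.64% = 15.36%
- Rule of thumb (below 0.3 weak; 0.3 to below 0.7 moderate; 0.7 and above strong) → strong

Note: R² never decreases when predictors are added, so it should not be used alone to compare models of different size.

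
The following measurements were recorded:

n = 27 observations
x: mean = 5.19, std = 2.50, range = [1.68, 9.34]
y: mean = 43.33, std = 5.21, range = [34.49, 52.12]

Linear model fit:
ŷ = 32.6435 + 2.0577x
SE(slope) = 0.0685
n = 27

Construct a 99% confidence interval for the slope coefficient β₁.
The 99% CI for β₁ is (1.8668, 2.2486)

Confidence interval for the slope:

The 99% CI for β₁ is: β̂₁ ± t*(α/2, n-2) × SE(β̂₁)

Step 1: Find critical t-value
- Confidence level = 0.99
- Degrees of freedom = n - 2 = 27 - 2 = 25
- t*(α/2, 25) = 2.7874

Step 2: Calculate margin of error
Margin = 2.7874 × 0.0685 = 0.1909

Step 3: Construct interval
CI = 2.0577 ± 0.1909
CI = (1.8668, 2.2486)

Interpretation: We are 99% confident that the true slope β₁ lies between 1.8668 and 2.2486.
The interval does not include 0, suggesting a significant linear relationship.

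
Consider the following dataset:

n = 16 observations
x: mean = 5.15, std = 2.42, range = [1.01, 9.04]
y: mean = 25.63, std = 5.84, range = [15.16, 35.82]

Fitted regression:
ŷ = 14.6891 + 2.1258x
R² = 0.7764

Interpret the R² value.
R² = 0.7764 means 77.64% of the variation in y is explained by the linear relationship with x. This indicates a strong fit.

The coefficient of determination R² is the fraction of the total variation in y that the fitted line accounts for.

Here R² = 0.7764:
- Explained: 77.64% of the variation in y
- Unexplained (residual): 100% − 77.64% = 22.36%
- Rule of thumb (below 0.3 weak; 0.3 to below 0.7 moderate; 0.7 and above strong) → strong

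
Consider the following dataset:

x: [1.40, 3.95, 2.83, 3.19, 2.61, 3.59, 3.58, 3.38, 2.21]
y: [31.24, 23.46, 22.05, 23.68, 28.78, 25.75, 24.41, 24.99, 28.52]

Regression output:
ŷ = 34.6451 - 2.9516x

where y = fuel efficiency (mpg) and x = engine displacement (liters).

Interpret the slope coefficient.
For each additional liter of engine displacement, predicted fuel efficiency decreases by approximately 2.9516 mpg.

β₁ = -2.9516 is the change in predicted fuel efficiency (mpg) per additional liter of engine displacement.

Interpretation:
- Engine displacement up by 1 liter → predicted fuel efficiency decreases by 2.9516 mpg
- The effect is assumed constant over the observed range of x (linearity)
- The slope describes association in these data, not necessarily a causal effect

(β₀ = 34.6451 is the fitted value at x = 0 and is not part of the slope interpretation.)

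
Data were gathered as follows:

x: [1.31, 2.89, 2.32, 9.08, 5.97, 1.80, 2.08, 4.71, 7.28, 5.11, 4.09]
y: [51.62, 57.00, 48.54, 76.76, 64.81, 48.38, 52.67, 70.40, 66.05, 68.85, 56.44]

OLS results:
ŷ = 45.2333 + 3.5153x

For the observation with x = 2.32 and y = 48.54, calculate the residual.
Residual = -4.8488

The residual is the difference between the actual value and the predicted value:

Residual = y - ŷ

Step 1: Calculate predicted value
ŷ = 45.2333 + 3.5153 × 2.32
ŷ = 53.3888

Step 2: Calculate residual
Residual = 48.54 - 53.3888
Residual = -4.8488

The residual is negative, so the observed y = 48.54 sits below the regression line (the line overestimates it by 4.8488).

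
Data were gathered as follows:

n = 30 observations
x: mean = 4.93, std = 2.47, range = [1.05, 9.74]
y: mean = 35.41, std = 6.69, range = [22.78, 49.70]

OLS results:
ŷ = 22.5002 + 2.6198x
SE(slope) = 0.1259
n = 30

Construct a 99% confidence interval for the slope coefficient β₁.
The 99% CI for β₁ is (2.2719, 2.9677)

Confidence interval for the slope:

The 99% CI for β₁ is: β̂₁ ± t*(α/2, n-2) × SE(β̂₁)

Step 1: Find critical t-value
- Confidence level = 0.99
- Degrees of freedom = n - 2 = 30 - 2 = 28
- t*(α/2, 28) = 2.7633

Step 2: Calculate margin of error
Margin = 2.7633 × 0.1259 = 0.3479

Step 3: Construct interval
CI = 2.6198 ± 0.3479
CI = (2.2719, 2.9677)

Interpretation: We are 99% confident that the true slope β₁ lies between 2.2719 and 2.9677.
Both endpoints are positive, so the data support a genuinely positive slope at this confidence level.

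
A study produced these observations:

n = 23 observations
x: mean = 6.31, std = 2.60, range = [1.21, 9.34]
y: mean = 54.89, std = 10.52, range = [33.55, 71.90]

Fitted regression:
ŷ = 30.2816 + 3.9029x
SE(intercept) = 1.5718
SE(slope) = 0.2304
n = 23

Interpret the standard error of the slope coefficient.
SE(slope) = 0.2304 measures the uncertainty in the estimated slope. The coefficient is estimated precisely (SE/|β̂₁| = 5.9%).

SE(β̂₁) = s / √Sxx, where s is the residual standard deviation and Sxx = Σ(x − x̄)². It is the yardstick for how far β̂₁ = 3.9029 could plausibly be from the true slope.

Relative precision:
- SE / |β̂₁| = 0.2304 / 3.9029 = 5.9%
- Rule of thumb (under 20%: precise; 20% to under 50%: moderately precise; 50% or more: imprecise) → precise

Rough 95% range (±2 SE): 3.9029 ± 0.4608 → (3.4421, 4.3637).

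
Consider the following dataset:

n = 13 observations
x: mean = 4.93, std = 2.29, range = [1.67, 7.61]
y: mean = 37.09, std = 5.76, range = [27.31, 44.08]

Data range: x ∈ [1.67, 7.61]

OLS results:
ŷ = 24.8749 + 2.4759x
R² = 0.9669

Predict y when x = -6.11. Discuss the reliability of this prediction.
ŷ = 9.7472, but this is extrapolation (below the data range [1.67, 7.61]) and may be unreliable.

Prediction calculation:
ŷ = 24.8749 + 2.4759 × (-6.11)
ŷ = 9.7472

Reliability:
- Data range: x ∈ [1.67, 7.61]
- Prediction point: x = -6.11 is 7.78 units below the observed range → this is EXTRAPOLATION, not interpolation

Why that matters here:
- There are no observations near this x to validate the fitted line there
- The standard error of prediction grows with (x − x̄)², and x = -6.11 is far from x̄ = 4.93
- The linear relationship may not hold outside the observed range

A defensible statement: 'if the linear trend continued to x = -6.11, y would be about 9.7472' — the premise is untested.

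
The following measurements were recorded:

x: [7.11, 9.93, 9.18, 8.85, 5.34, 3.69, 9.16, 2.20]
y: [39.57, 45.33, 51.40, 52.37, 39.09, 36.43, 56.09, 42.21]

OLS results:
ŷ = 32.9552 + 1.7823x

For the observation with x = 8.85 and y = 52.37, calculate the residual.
Residual = 3.6414

The residual is the difference between the actual value and the predicted value:

Residual = y - ŷ

Step 1: Calculate predicted value
ŷ = 32.9552 + 1.7823 × 8.85
ŷ = 48.7286

Step 2: Calculate residual
Residual = 52.37 - 48.7286
Residual = 3.6414

The residual is positive, so the observed y = 52.37 sits above the regression line (the line underestimates it by 3.6414).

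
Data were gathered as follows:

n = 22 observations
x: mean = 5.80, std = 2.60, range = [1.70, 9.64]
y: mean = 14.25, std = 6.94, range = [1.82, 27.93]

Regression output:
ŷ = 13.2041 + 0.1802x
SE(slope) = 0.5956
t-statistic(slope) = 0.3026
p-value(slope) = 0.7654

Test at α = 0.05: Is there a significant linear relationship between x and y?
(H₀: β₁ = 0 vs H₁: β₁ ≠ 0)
Since p-value = 0.7654 ≥ α = 0.05, fail to reject H₀ — the slope is not significantly different from 0.

Hypothesis test for the slope coefficient:

H₀: β₁ = 0 (no linear relationship)
H₁: β₁ ≠ 0 (linear relationship exists)

Test statistic: t = β̂₁ / SE(β̂₁) = 0.1802 / 0.5956 = 0.3026

The p-value (0.7654) is the probability, under H₀, of a t-statistic at least as extreme as |t| = 0.3026 (two-sided, df = n − 2 = 20).

Decision rule: reject H₀ if p-value < α.
p-value = 0.7654 ≥ α = 0.05 → fail to reject H₀.

Conclusion: the linear association between x and y is not significant at the 5% level.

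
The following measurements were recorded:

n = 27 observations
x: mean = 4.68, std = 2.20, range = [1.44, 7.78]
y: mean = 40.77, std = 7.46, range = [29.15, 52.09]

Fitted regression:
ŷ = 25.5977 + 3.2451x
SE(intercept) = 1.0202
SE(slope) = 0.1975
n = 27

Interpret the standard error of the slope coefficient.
SE(slope) = 0.1975 measures the uncertainty in the estimated slope. The coefficient is estimated precisely (SE/|β̂₁| = 6.1%).

SE(β̂₁) = 0.1975 says: if we drew many samples of n = 27 from the same population and refit each time, the fitted slopes would scatter with a standard deviation of roughly 0.1975 around the true β₁.

Relative precision:
- SE / |β̂₁| = 0.1975 / 3.2451 = 6.1%
- Rule of thumb (under 20%: precise; 20% to under 50%: moderately precise; 50% or more: imprecise) → precise

Link to the t-test: t = β̂₁ / SE(β̂₁) = 3.2451 / 0.1975 = 16.4309, the statistic for H₀: β₁ = 0.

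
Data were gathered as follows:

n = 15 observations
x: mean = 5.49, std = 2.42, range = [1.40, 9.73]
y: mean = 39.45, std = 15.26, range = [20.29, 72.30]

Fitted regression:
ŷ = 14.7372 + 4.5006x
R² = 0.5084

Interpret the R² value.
The model explains 50.84% of the variance in y (R² = 0.5084), leaving 49.16% unexplained; the fit is moderate.

R² (coefficient of determination) measures the proportion of variance in y explained by the regression model.

Here R² = 0.5084:
- Explained: 50.84% of the variation in y
- Unexplained (residual): 100% − 50.84% = 49.16%
- Rule of thumb (below 0.3 weak; 0.3 to below 0.7 moderate; 0.7 and above strong) → moderate

Equivalently, for simple linear regression R² = r², so |r| = √0.5084 ≈ 0.7130.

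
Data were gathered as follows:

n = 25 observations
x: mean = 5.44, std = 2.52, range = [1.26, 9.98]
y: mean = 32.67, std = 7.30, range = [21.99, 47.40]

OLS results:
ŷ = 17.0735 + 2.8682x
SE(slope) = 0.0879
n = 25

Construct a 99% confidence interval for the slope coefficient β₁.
The 99% CI for β₁ is (2.6214, 3.1150)

Confidence interval for the slope:

The 99% CI for β₁ is: β̂₁ ± t*(α/2, n-2) × SE(β̂₁)

Step 1: Find critical t-value
- Confidence level = 0.99
- Degrees of freedom = n - 2 = 25 - 2 = 23
- t*(α/2, 23) = 2.8073

Step 2: Calculate margin of error
Margin = 2.8073 × 0.0879 = 0.2468

Step 3: Construct interval
CI = 2.8682 ± 0.2468
CI = (2.6214, 3.1150)

Interpretation: We are 99% confident that the true slope β₁ lies between 2.6214 and 3.1150.
Since 0 is outside the interval, a two-sided test at α = 0.01 would reject H₀: β₁ = 0.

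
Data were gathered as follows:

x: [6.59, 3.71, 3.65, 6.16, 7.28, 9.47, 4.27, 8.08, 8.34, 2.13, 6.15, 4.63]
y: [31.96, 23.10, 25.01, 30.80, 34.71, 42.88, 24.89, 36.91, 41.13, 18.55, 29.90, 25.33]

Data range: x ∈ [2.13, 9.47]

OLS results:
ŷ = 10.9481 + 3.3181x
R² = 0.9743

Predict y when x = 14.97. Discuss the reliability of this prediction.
The equation gives ŷ = 60.6201; however x = 14.97 is 5.50 units above the observed range, so this extrapolated value should not be trusted.

Prediction calculation:
ŷ = 10.9481 + 3.3181 × 14.97
ŷ = 60.6201

Reliability:
- Data range: x ∈ [2.13, 9.47]
- Prediction point: x = 14.97 is 5.50 units above the observed range → this is EXTRAPOLATION, not interpolation

Why that matters here:
- R² describes fit only over the sampled x values; it says nothing about behaviour beyond them
- Real relationships often flatten, saturate, or turn nonlinear at extremes

A defensible statement: 'if the linear trend continued to x = 14.97, y would be about 60.6201' — the premise is untested.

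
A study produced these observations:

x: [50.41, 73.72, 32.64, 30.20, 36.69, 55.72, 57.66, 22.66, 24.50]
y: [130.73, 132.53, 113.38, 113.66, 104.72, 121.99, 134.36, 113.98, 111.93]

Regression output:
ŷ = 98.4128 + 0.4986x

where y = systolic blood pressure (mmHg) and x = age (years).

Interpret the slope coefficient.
On average, blood pressure is about 0.4986 mmHg higher for every extra year of age.

The slope β₁ = 0.4986 gives the rate at which the fitted blood pressure changes with age.

Interpretation:
- Age up by 1 year → predicted blood pressure increases by 0.4986 mmHg
- This is a linear approximation: the same per-unit change is assumed across the whole observed x range
- The slope describes association in these data, not necessarily a causal effect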